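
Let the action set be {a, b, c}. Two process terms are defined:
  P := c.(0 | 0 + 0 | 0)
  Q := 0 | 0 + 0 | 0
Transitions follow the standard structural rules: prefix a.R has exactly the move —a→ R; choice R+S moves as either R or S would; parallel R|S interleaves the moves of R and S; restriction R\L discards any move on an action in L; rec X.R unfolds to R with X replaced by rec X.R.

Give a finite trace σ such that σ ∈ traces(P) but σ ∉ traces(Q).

c

LTS(P): 2 reachable states
  s0 = c.(0 | 0 + 0 | 0) :: --c--▸ s1
  s1 = 0 | 0 + 0 | 0 :: deadlocked
LTS(Q): 1 reachable states
  t0 = 0 | 0 + 0 | 0 :: deadlocked
Run σ = ⟨c⟩ on P: start {s0}
  [1] c ⇒ {s1}
  ✓ P
Run σ = ⟨c⟩ on Q: start {t0}
  [1] c ⇒ ∅  — Q cannot continue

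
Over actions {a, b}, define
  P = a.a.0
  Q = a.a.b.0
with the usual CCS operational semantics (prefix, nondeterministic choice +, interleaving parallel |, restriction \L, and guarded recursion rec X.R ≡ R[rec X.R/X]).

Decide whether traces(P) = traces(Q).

trace-distinct — witness ⟨aab⟩

P's transition system — 3 states:
  p0 = a.a.0 | ··a··> p1
  p1 = a.0 | ··a··> p2
  p2 = 0 | (no moves)
Q's transition system — 4 states:
  q0 = a.a.b.0 | ··a··> q1
  q1 = a.b.0 | ··a··> q2
  q2 = b.0 | ··b··> q3
  q3 = 0 | (no moves)
Trace ⟨aab⟩ through Q, begin at {q0}:
  [1] a ⇒ {q1}
  [2] a ⇒ {q2}
  [3] b ⇒ {q3}
  — Q admits the full trace.
Trace ⟨aab⟩ through P, begin at {p0}:
  [1] a ⇒ {p1}
  [2] a ⇒ {p2}
  [3] b ⇒ ∅ (P stuck)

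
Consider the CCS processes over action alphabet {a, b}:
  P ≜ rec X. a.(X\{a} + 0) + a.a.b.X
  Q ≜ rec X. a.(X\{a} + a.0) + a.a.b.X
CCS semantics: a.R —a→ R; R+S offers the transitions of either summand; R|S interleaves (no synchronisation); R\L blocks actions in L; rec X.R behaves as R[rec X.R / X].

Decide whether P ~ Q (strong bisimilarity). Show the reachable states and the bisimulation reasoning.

Reachable graph of P (4 states):
  p0 = rec X. a.(X\{a} + 0) + a.a.b.X ⊢ ··a··> p1, ··a··> p2
  p1 = (rec X. a.(X\{a} + 0) + a.a.b.X)\{a} + 0 ⊢ deadlocked
  p2 = a.b.(rec X. a.(X\{a} + 0) + a.a.b.X) ⊢ ··a··> p3
  p3 = b.(rec X. a.(X\{a} + 0) + a.a.b.X) ⊢ ··b··> p0
Reachable graph of Q (5 states):
  q0 = rec X. a.(X\{a} + a.0) + a.a.b.X ⊢ ··a··> q1, ··a··> q2
  q1 = (rec X. a.(X\{a} + a.0) + a.a.b.X)\{a} + a.0 ⊢ ··a··> q3
  q2 = a.b.(rec X. a.(X\{a} + a.0) + a.a.b.X) ⊢ ··a··> q4
  q3 = 0 ⊢ deadlocked
  q4 = b.(rec X. a.(X\{a} + a.0) + a.a.b.X) ⊢ ··b··> q0
Partition-refinement fixed point:
  B0 = {p0}
  B1 = {p1, q3}
  B2 = {p2}
  B3 = {p3}
  B4 = {q0}
  B5 = {q2}
  B6 = {q4}
  B7 = {q1}
p0 ∈ B0, q0 ∈ B4 → different blocks

NO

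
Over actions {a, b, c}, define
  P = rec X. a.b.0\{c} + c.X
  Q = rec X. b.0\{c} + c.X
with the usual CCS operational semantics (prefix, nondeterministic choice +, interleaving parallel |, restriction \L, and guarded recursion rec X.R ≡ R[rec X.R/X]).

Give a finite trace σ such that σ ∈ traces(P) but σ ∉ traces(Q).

LTS(P): 3 reachable states
  u0 = rec X. a.b.0\{c} + c.X ⊢ —a→ u1, —c→ u0
  u1 = b.0\{c} ⊢ —b→ u2
  u2 = 0\{c} ⊢ ∅
LTS(Q): 2 reachable states
  v0 = rec X. b.0\{c} + c.X ⊢ —b→ v1, —c→ v0
  v1 = 0\{c} ⊢ ∅
Trace ⟨a⟩ through P, begin at {u0}:
  step 1 (a): {u1}
  P completes σ.
Trace ⟨a⟩ through Q, begin at {v0}:
  step 1 (a): no successor for Q

a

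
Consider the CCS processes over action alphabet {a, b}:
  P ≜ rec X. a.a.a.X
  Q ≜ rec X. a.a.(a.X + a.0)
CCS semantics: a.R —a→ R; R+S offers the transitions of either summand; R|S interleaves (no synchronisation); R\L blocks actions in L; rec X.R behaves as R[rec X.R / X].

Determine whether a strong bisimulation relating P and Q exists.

P ≁ Q

Reachable graph of P (3 states):
  u0 = rec X. a.a.a.X → -a-> u1
  u1 = a.a.(rec X. a.a.a.X) → -a-> u2
  u2 = a.(rec X. a.a.a.X) → -a-> u0
Reachable graph of Q (4 states):
  v0 = rec X. a.a.(a.X + a.0) → -a-> v1
  v1 = a.(a.(rec X. a.a.(a.X + a.0)) + a.0) → -a-> v2
  v2 = a.(rec X. a.a.(a.X + a.0)) + a.0 → -a-> v0, -a-> v3
  v3 = 0 → (no moves)
Partition-refinement fixed point:
  B0 = {u0, u1, u2}
  B1 = {v0}
  B2 = {v1}
  B3 = {v2}
  B4 = {v3}
u0 ∈ B0, v0 ∈ B1 → different blocks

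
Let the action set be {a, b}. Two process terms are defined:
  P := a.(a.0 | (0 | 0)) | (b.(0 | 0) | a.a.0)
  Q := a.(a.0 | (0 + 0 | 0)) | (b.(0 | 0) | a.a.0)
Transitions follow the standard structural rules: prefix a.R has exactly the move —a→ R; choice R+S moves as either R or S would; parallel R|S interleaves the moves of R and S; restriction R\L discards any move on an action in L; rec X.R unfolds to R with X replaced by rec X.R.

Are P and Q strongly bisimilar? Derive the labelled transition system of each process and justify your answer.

LTS(P): 18 reachable states
  u0 = a.(a.0 | (0 | 0)) | (b.(0 | 0) | a.a.0) | —a→ u1, —a→ u2, —b→ u3
  u1 = a.(a.0 | (0 | 0)) | (b.(0 | 0) | a.0) | —a→ u4, —a→ u5, —b→ u6
  u2 = a.0 | (0 | 0) | (b.(0 | 0) | a.a.0) | —a→ u5, —a→ u7, —b→ u8
  u3 = a.(a.0 | (0 | 0)) | (0 | 0 | a.a.0) | —a→ u6, —a→ u8
  u4 = a.(a.0 | (0 | 0)) | (b.(0 | 0) | 0) | —a→ u9, —b→ u10
  u5 = a.0 | (0 | 0) | (b.(0 | 0) | a.0) | —a→ u11, —a→ u9, —b→ u12
  u6 = a.(a.0 | (0 | 0)) | (0 | 0 | a.0) | —a→ u10, —a→ u12
  u7 = 0 | (0 | 0) | (b.(0 | 0) | a.a.0) | —a→ u11, —b→ u13
  u8 = a.0 | (0 | 0) | (0 | 0 | a.a.0) | —a→ u12, —a→ u13
  u9 = a.0 | (0 | 0) | (b.(0 | 0) | 0) | —a→ u14, —b→ u15
  u10 = a.(a.0 | (0 | 0)) | (0 | 0 | 0) | —a→ u15
  u11 = 0 | (0 | 0) | (b.(0 | 0) | a.0) | —a→ u14, —b→ u16
  u12 = a.0 | (0 | 0) | (0 | 0 | a.0) | —a→ u15, —a→ u16
  u13 = 0 | (0 | 0) | (0 | 0 | a.a.0) | —a→ u16
  u14 = 0 | (0 | 0) | (b.(0 | 0) | 0) | —b→ u17
  u15 = a.0 | (0 | 0) | (0 | 0 | 0) | —a→ u17
  u16 = 0 | (0 | 0) | (0 | 0 | a.0) | —a→ u17
  u17 = 0 | (0 | 0) | (0 | 0 | 0) | ∅
LTS(Q): 18 reachable states
  v0 = a.(a.0 | (0 + 0 | 0)) | (b.(0 | 0) | a.a.0) | —a→ v1, —a→ v2, —b→ v3
  v1 = a.(a.0 | (0 + 0 | 0)) | (b.(0 | 0) | a.0) | —a→ v4, —a→ v5, —b→ v6
  v2 = a.0 | (0 + 0 | 0) | (b.(0 | 0) | a.a.0) | —a→ v5, —a→ v7, —b→ v8
  v3 = a.(a.0 | (0 + 0 | 0)) | (0 | 0 | a.a.0) | —a→ v6, —a→ v8
  v4 = a.(a.0 | (0 + 0 | 0)) | (b.(0 | 0) | 0) | —a→ v9, —b→ v10
  v5 = a.0 | (0 + 0 | 0) | (b.(0 | 0) | a.0) | —a→ v11, —a→ v9, —b→ v12
  v6 = a.(a.0 | (0 + 0 | 0)) | (0 | 0 | a.0) | —a→ v10, —a→ v12
  v7 = 0 | (0 + 0 | 0) | (b.(0 | 0) | a.a.0) | —a→ v11, —b→ v13
  v8 = a.0 | (0 + 0 | 0) | (0 | 0 | a.a.0) | —a→ v12, —a→ v13
  v9 = a.0 | (0 + 0 | 0) | (b.(0 | 0) | 0) | —a→ v14, —b→ v15
  v10 = a.(a.0 | (0 + 0 | 0)) | (0 | 0 | 0) | —a→ v15
  v11 = 0 | (0 + 0 | 0) | (b.(0 | 0) | a.0) | —a→ v14, —b→ v16
  v12 = a.0 | (0 + 0 | 0) | (0 | 0 | a.0) | —a→ v15, —a→ v16
  v13 = 0 | (0 + 0 | 0) | (0 | 0 | a.a.0) | —a→ v16
  v14 = 0 | (0 + 0 | 0) | (b.(0 | 0) | 0) | —b→ v17
  v15 = a.0 | (0 + 0 | 0) | (0 | 0 | 0) | —a→ v17
  v16 = 0 | (0 + 0 | 0) | (0 | 0 | a.0) | —a→ v17
  v17 = 0 | (0 + 0 | 0) | (0 | 0 | 0) | ∅
Partition-refinement fixed point:
  B0 = {u0, v0}
  B1 = {u1, u2, v1, v2}
  B2 = {u4, u5, u7, v4, v5, v7}
  B3 = {u11, u9, v11, v9}
  B4 = {u14, v14}
  B5 = {u17, v17}
  B6 = {u15, u16, v15, v16}
  B7 = {u10, u12, u13, v10, v12, v13}
  B8 = {u6, u8, v6, v8}
  B9 = {u3, v3}
u0 ∈ B0, v0 ∈ B0 → same block

YES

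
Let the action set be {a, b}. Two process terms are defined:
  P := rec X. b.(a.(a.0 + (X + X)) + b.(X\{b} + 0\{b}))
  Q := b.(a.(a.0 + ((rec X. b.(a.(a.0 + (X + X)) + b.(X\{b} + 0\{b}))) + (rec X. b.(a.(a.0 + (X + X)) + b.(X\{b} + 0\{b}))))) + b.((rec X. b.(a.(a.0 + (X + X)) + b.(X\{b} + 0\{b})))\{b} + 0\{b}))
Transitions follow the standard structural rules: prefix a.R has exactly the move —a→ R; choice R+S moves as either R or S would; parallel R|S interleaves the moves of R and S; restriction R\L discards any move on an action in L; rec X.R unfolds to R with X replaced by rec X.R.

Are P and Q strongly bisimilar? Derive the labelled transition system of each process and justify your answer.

YES

LTS(P): 5 reachable states
  p0 = rec X. b.(a.(a.0 + (X + X)) + b.(X\{b} + 0\{b})) has moves =b=> p1
  p1 = a.(a.0 + ((rec X. b.(a.(a.0 + (X + X)) + b.(X\{b} + 0\{b}))) + (rec X. b.(a.(a.0 + (X + X)) + b.(X\{b} + 0\{b}))))) + b.((rec X. b.(a.(a.0 + (X + X)) + b.(X\{b} + 0\{b})))\{b} + 0\{b}) has moves =a=> p2, =b=> p3
  p2 = a.0 + ((rec X. b.(a.(a.0 + (X + X)) + b.(X\{b} + 0\{b}))) + (rec X. b.(a.(a.0 + (X + X)) + b.(X\{b} + 0\{b})))) has moves =a=> p4, =b=> p1
  p3 = (rec X. b.(a.(a.0 + (X + X)) + b.(X\{b} + 0\{b})))\{b} + 0\{b} has moves ·
  p4 = 0 has moves ·
LTS(Q): 5 reachable states
  q0 = b.(a.(a.0 + ((rec X. b.(a.(a.0 + (X + X)) + b.(X\{b} + 0\{b}))) + (rec X. b.(a.(a.0 + (X + X)) + b.(X\{b} + 0\{b}))))) + b.((rec X. b.(a.(a.0 + (X + X)) + b.(X\{b} + 0\{b})))\{b} + 0\{b})) has moves =b=> q1
  q1 = a.(a.0 + ((rec X. b.(a.(a.0 + (X + X)) + b.(X\{b} + 0\{b}))) + (rec X. b.(a.(a.0 + (X + X)) + b.(X\{b} + 0\{b}))))) + b.((rec X. b.(a.(a.0 + (X + X)) + b.(X\{b} + 0\{b})))\{b} + 0\{b}) has moves =a=> q2, =b=> q3
  q2 = a.0 + ((rec X. b.(a.(a.0 + (X + X)) + b.(X\{b} + 0\{b}))) + (rec X. b.(a.(a.0 + (X + X)) + b.(X\{b} + 0\{b})))) has moves =a=> q4, =b=> q1
  q3 = (rec X. b.(a.(a.0 + (X + X)) + b.(X\{b} + 0\{b})))\{b} + 0\{b} has moves ·
  q4 = 0 has moves ·
Coarsest stable partition (strong bisimilarity classes):
  B0 = {p0, q0}
  B1 = {p1, q1}
  B2 = {p2, q2}
  B3 = {p3, p4, q3, q4}
p0 ∈ B0, q0 ∈ B0 → same block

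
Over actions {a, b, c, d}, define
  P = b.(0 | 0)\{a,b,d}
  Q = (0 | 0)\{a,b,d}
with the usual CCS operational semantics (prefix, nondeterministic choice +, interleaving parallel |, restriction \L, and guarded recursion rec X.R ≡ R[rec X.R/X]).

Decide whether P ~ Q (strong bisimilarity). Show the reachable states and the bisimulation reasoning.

Reachable graph of P (2 states):
  u0 = b.(0 | 0)\{a,b,d} → -b-> u1
  u1 = (0 | 0)\{a,b,d} → ·
Reachable graph of Q (1 states):
  v0 = (0 | 0)\{a,b,d} → ·
Partition-refinement fixed point:
  B0 = {u0}
  B1 = {u1, v0}
u0 ∈ B0, v0 ∈ B1 → different blocks

NO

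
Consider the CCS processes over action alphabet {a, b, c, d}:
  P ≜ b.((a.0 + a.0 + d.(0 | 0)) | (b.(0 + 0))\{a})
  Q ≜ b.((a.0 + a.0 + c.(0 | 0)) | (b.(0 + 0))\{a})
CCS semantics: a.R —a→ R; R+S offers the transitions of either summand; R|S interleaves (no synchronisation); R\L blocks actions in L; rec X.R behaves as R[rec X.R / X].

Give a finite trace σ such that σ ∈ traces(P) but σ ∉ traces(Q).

bd

Reachable graph of P (7 states):
  u0 = b.((a.0 + a.0 + d.(0 | 0)) | (b.(0 + 0))\{a}) → ··b··> u1
  u1 = (a.0 + a.0 + d.(0 | 0)) | (b.(0 + 0))\{a} → ··a··> u2, ··b··> u3, ··d··> u4
  u2 = 0 | (b.(0 + 0))\{a} → ··b··> u5
  u3 = (a.0 + a.0 + d.(0 | 0)) | (0 + 0)\{a} → ··a··> u5, ··d··> u6
  u4 = 0 | 0 | (b.(0 + 0))\{a} → ··b··> u6
  u5 = 0 | (0 + 0)\{a} → ·
  u6 = 0 | 0 | (0 + 0)\{a} → ·
Reachable graph of Q (7 states):
  v0 = b.((a.0 + a.0 + c.(0 | 0)) | (b.(0 + 0))\{a}) → ··b··> v1
  v1 = (a.0 + a.0 + c.(0 | 0)) | (b.(0 + 0))\{a} → ··a··> v2, ··b··> v3, ··c··> v4
  v2 = 0 | (b.(0 + 0))\{a} → ··b··> v5
  v3 = (a.0 + a.0 + c.(0 | 0)) | (0 + 0)\{a} → ··a··> v5, ··c··> v6
  v4 = 0 | 0 | (b.(0 + 0))\{a} → ··b··> v6
  v5 = 0 | (0 + 0)\{a} → ·
  v6 = 0 | 0 | (0 + 0)\{a} → ·
Run σ = ⟨bd⟩ on P: start {u0}
  step 1 (b): {u1}
  step 2 (d): {u4}
  ✓ P
Run σ = ⟨bd⟩ on Q: start {v0}
  step 1 (b): {v1}
  step 2 (d): ∅  — Q cannot continue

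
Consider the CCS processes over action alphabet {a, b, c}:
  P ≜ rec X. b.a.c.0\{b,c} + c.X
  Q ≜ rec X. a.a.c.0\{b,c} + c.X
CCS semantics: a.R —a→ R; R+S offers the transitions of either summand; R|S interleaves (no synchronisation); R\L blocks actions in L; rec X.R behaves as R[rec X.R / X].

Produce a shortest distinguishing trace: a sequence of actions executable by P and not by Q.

Reachable graph of P (4 states):
  p0 = rec X. b.a.c.0\{b,c} + c.X → =b=> p1, =c=> p0
  p1 = a.c.0\{b,c} → =a=> p2
  p2 = c.0\{b,c} → =c=> p3
  p3 = 0\{b,c} → ·
Reachable graph of Q (4 states):
  q0 = rec X. a.a.c.0\{b,c} + c.X → =a=> q1, =c=> q0
  q1 = a.c.0\{b,c} → =a=> q2
  q2 = c.0\{b,c} → =c=> q3
  q3 = 0\{b,c} → ·
Run σ = ⟨b⟩ on P: start {p0}
  after b @ step 1: {p1}
  — P admits the full trace.
Run σ = ⟨b⟩ on Q: start {q0}
  after b @ step 1: ∅  — Q cannot continue

b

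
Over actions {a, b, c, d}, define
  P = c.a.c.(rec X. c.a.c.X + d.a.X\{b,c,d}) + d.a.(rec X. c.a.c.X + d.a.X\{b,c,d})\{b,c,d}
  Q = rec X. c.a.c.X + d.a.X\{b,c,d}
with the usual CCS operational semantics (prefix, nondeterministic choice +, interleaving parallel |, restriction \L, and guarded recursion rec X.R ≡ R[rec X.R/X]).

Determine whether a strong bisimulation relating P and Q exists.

P's transition system — 6 states:
  m0 = c.a.c.(rec X. c.a.c.X + d.a.X\{b,c,d}) + d.a.(rec X. c.a.c.X + d.a.X\{b,c,d})\{b,c,d} :: =c=> m1, =d=> m2
  m1 = a.c.(rec X. c.a.c.X + d.a.X\{b,c,d}) :: =a=> m3
  m2 = a.(rec X. c.a.c.X + d.a.X\{b,c,d})\{b,c,d} :: =a=> m4
  m3 = c.(rec X. c.a.c.X + d.a.X\{b,c,d}) :: =c=> m5
  m4 = (rec X. c.a.c.X + d.a.X\{b,c,d})\{b,c,d} :: ·
  m5 = rec X. c.a.c.X + d.a.X\{b,c,d} :: =c=> m1, =d=> m2
Q's transition system — 5 states:
  n0 = rec X. c.a.c.X + d.a.X\{b,c,d} :: =c=> n1, =d=> n2
  n1 = a.c.(rec X. c.a.c.X + d.a.X\{b,c,d}) :: =a=> n3
  n2 = a.(rec X. c.a.c.X + d.a.X\{b,c,d})\{b,c,d} :: =a=> n4
  n3 = c.(rec X. c.a.c.X + d.a.X\{b,c,d}) :: =c=> n0
  n4 = (rec X. c.a.c.X + d.a.X\{b,c,d})\{b,c,d} :: ·
Coarsest stable partition (strong bisimilarity classes):
  B0 = {m0, m5, n0}
  B1 = {m2, n2}
  B2 = {m4, n4}
  B3 = {m1, n1}
  B4 = {m3, n3}
m0 ∈ B0, n0 ∈ B0 → same block

YES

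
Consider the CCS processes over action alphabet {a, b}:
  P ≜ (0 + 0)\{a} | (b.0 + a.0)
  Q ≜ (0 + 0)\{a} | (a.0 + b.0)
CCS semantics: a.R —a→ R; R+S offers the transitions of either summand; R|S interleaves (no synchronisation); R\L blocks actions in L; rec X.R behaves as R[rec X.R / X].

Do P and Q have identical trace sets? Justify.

Reachable graph of P (2 states):
  m0 = (0 + 0)\{a} | (b.0 + a.0) | =a=> m1, =b=> m1
  m1 = (0 + 0)\{a} | 0 | (no moves)
Reachable graph of Q (2 states):
  n0 = (0 + 0)\{a} | (a.0 + b.0) | =a=> n1, =b=> n1
  n1 = (0 + 0)\{a} | 0 | (no moves)
Partition-refinement fixed point:
  B0 = {m0, n0}
  B1 = {m1, n1}
m0 ∈ B0, n0 ∈ B0 → same block
Bisimilar ⇒ trace-equivalent.

traces(P) = traces(Q)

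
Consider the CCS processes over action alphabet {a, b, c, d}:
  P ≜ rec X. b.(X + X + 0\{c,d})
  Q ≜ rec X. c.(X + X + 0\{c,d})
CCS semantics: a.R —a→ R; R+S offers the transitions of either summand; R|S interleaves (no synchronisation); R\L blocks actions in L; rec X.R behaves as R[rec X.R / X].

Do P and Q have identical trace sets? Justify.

P's transition system — 2 states:
  u0 = rec X. b.(X + X + 0\{c,d}) :: --b--▸ u1
  u1 = (rec X. b.(X + X + 0\{c,d})) + (rec X. b.(X + X + 0\{c,d})) + 0\{c,d} :: --b--▸ u1
Q's transition system — 2 states:
  v0 = rec X. c.(X + X + 0\{c,d}) :: --c--▸ v1
  v1 = (rec X. c.(X + X + 0\{c,d})) + (rec X. c.(X + X + 0\{c,d})) + 0\{c,d} :: --c--▸ v1
Run σ = ⟨b⟩ on P: start {u0}
  [1] b ⇒ {u1}
  ✓ P
Run σ = ⟨b⟩ on Q: start {v0}
  [1] b ⇒ no successor for Q

trace-distinct — witness ⟨b⟩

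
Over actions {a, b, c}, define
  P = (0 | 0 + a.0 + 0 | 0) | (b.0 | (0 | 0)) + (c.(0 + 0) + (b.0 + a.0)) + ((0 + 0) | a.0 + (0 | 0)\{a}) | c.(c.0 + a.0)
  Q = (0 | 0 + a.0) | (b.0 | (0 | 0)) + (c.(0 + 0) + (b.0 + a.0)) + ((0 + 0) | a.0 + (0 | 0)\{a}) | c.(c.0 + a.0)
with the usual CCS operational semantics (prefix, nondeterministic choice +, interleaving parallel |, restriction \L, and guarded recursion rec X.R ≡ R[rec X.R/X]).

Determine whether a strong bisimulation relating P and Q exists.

P ~ Q

LTS(P): 11 reachable states
  u0 = (0 | 0 + a.0 + 0 | 0) | (b.0 | (0 | 0)) + (c.(0 + 0) + (b.0 + a.0)) + ((0 + 0) | a.0 + (0 | 0)\{a}) | c.(c.0 + a.0) :: --a--▸ u1, --a--▸ u2, --a--▸ u3, --b--▸ u2, --b--▸ u4, --c--▸ u5, --c--▸ u6
  u1 = (0 + 0) | 0 | c.(c.0 + a.0) :: --c--▸ u7
  u2 = 0 :: ∅
  u3 = 0 | (b.0 | (0 | 0)) :: --b--▸ u8
  u4 = (0 | 0 + a.0 + 0 | 0) | (0 | (0 | 0)) :: --a--▸ u8
  u5 = ((0 + 0) | a.0 + (0 | 0)\{a}) | (c.0 + a.0) :: --a--▸ u7, --a--▸ u9, --c--▸ u9
  u6 = 0 + 0 :: ∅
  u7 = (0 + 0) | 0 | (c.0 + a.0) :: --a--▸ u10, --c--▸ u10
  u8 = 0 | (0 | (0 | 0)) :: ∅
  u9 = ((0 + 0) | a.0 + (0 | 0)\{a}) | 0 :: --a--▸ u10
  u10 = (0 + 0) | 0 | 0 :: ∅
LTS(Q): 11 reachable states
  v0 = (0 | 0 + a.0) | (b.0 | (0 | 0)) + (c.(0 + 0) + (b.0 + a.0)) + ((0 + 0) | a.0 + (0 | 0)\{a}) | c.(c.0 + a.0) :: --a--▸ v1, --a--▸ v2, --a--▸ v3, --b--▸ v2, --b--▸ v4, --c--▸ v5, --c--▸ v6
  v1 = (0 + 0) | 0 | c.(c.0 + a.0) :: --c--▸ v7
  v2 = 0 :: ∅
  v3 = 0 | (b.0 | (0 | 0)) :: --b--▸ v8
  v4 = (0 | 0 + a.0) | (0 | (0 | 0)) :: --a--▸ v8
  v5 = ((0 + 0) | a.0 + (0 | 0)\{a}) | (c.0 + a.0) :: --a--▸ v7, --a--▸ v9, --c--▸ v9
  v6 = 0 + 0 :: ∅
  v7 = (0 + 0) | 0 | (c.0 + a.0) :: --a--▸ v10, --c--▸ v10
  v8 = 0 | (0 | (0 | 0)) :: ∅
  v9 = ((0 + 0) | a.0 + (0 | 0)\{a}) | 0 :: --a--▸ v10
  v10 = (0 + 0) | 0 | 0 :: ∅
Bisimilarity quotient blocks:
  B0 = {u0, v0}
  B1 = {u10, u2, u6, u8, v10, v2, v6, v8}
  B2 = {u3, v3}
  B3 = {u5, v5}
  B4 = {u4, u9, v4, v9}
  B5 = {u7, v7}
  B6 = {u1, v1}
u0 ∈ B0, v0 ∈ B0 → same block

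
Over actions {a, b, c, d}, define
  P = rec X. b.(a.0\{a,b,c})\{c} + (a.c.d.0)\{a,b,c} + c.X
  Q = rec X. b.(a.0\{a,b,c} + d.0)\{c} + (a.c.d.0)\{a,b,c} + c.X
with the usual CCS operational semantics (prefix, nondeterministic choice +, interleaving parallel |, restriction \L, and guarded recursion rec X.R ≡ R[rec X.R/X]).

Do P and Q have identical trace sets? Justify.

Reachable graph of P (3 states):
  u0 = rec X. b.(a.0\{a,b,c})\{c} + (a.c.d.0)\{a,b,c} + c.X ⊢ -b-> u1, -c-> u0
  u1 = (a.0\{a,b,c})\{c} ⊢ -a-> u2
  u2 = 0\{a,b,c}\{c} ⊢ ∅
Reachable graph of Q (4 states):
  v0 = rec X. b.(a.0\{a,b,c} + d.0)\{c} + (a.c.d.0)\{a,b,c} + c.X ⊢ -b-> v1, -c-> v0
  v1 = (a.0\{a,b,c} + d.0)\{c} ⊢ -a-> v2, -d-> v3
  v2 = 0\{a,b,c}\{c} ⊢ ∅
  v3 = 0\{c} ⊢ ∅
Trace ⟨bd⟩ through Q, begin at {v0}:
  step 1 (b): {v1}
  step 2 (d): {v3}
  — Q admits the full trace.
Trace ⟨bd⟩ through P, begin at {u0}:
  step 1 (b): {u1}
  step 2 (d): ∅  — P cannot continue

NO — witness ⟨bd⟩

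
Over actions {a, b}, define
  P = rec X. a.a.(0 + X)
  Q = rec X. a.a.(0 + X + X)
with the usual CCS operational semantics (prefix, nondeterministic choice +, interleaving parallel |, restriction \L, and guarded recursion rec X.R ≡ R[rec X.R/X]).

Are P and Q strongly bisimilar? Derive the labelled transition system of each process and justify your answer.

YES

Reachable graph of P (3 states):
  u0 = rec X. a.a.(0 + X) → -a-> u1
  u1 = a.(0 + (rec X. a.a.(0 + X))) → -a-> u2
  u2 = 0 + (rec X. a.a.(0 + X)) → -a-> u1
Reachable graph of Q (3 states):
  v0 = rec X. a.a.(0 + X + X) → -a-> v1
  v1 = a.(0 + (rec X. a.a.(0 + X + X)) + (rec X. a.a.(0 + X + X))) → -a-> v2
  v2 = 0 + (rec X. a.a.(0 + X + X)) + (rec X. a.a.(0 + X + X)) → -a-> v1
Coarsest stable partition (strong bisimilarity classes):
  B0 = {u0, u1, u2, v0, v1, v2}
u0 ∈ B0, v0 ∈ B0 → same block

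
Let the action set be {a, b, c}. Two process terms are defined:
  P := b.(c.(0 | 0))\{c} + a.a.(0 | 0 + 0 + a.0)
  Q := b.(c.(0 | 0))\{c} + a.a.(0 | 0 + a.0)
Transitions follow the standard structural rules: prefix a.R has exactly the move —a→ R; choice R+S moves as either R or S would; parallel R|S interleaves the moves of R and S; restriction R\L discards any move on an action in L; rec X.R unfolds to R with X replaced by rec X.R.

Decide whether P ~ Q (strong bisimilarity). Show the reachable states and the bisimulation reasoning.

LTS(P): 5 reachable states
  u0 = b.(c.(0 | 0))\{c} + a.a.(0 | 0 + 0 + a.0) :: --a--▸ u1, --b--▸ u2
  u1 = a.(0 | 0 + 0 + a.0) :: --a--▸ u3
  u2 = (c.(0 | 0))\{c} :: ∅
  u3 = 0 | 0 + 0 + a.0 :: --a--▸ u4
  u4 = 0 :: ∅
LTS(Q): 5 reachable states
  v0 = b.(c.(0 | 0))\{c} + a.a.(0 | 0 + a.0) :: --a--▸ v1, --b--▸ v2
  v1 = a.(0 | 0 + a.0) :: --a--▸ v3
  v2 = (c.(0 | 0))\{c} :: ∅
  v3 = 0 | 0 + a.0 :: --a--▸ v4
  v4 = 0 :: ∅
Coarsest stable partition (strong bisimilarity classes):
  B0 = {u0, v0}
  B1 = {u2, u4, v2, v4}
  B2 = {u1, v1}
  B3 = {u3, v3}
u0 ∈ B0, v0 ∈ B0 → same block

P ~ Q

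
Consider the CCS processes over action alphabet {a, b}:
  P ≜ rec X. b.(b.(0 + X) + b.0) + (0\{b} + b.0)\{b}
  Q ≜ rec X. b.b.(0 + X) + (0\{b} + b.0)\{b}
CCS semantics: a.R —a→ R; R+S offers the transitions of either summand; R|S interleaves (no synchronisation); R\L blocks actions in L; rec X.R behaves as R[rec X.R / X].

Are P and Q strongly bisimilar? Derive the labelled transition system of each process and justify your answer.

not bisimilar

P's transition system — 4 states:
  p0 = rec X. b.(b.(0 + X) + b.0) + (0\{b} + b.0)\{b} ⊢ =b=> p1
  p1 = b.(0 + (rec X. b.(b.(0 + X) + b.0) + (0\{b} + b.0)\{b})) + b.0 ⊢ =b=> p2, =b=> p3
  p2 = 0 ⊢ deadlocked
  p3 = 0 + (rec X. b.(b.(0 + X) + b.0) + (0\{b} + b.0)\{b}) ⊢ =b=> p1
Q's transition system — 3 states:
  q0 = rec X. b.b.(0 + X) + (0\{b} + b.0)\{b} ⊢ =b=> q1
  q1 = b.(0 + (rec X. b.b.(0 + X) + (0\{b} + b.0)\{b})) ⊢ =b=> q2
  q2 = 0 + (rec X. b.b.(0 + X) + (0\{b} + b.0)\{b}) ⊢ =b=> q1
Coarsest stable partition (strong bisimilarity classes):
  B0 = {p0, p3}
  B1 = {p1}
  B2 = {p2}
  B3 = {q0, q1, q2}
p0 ∈ B0, q0 ∈ B3 → different blocks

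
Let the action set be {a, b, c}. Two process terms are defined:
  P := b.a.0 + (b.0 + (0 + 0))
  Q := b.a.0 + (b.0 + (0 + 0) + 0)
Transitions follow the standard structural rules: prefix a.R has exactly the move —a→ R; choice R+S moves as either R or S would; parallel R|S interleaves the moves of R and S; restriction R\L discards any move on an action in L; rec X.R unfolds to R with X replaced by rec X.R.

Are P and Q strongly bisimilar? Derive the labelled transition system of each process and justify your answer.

bisimilar

P's transition system — 3 states:
  m0 = b.a.0 + (b.0 + (0 + 0)) has moves --b--▸ m1, --b--▸ m2
  m1 = 0 has moves (no moves)
  m2 = a.0 has moves --a--▸ m1
Q's transition system — 3 states:
  n0 = b.a.0 + (b.0 + (0 + 0) + 0) has moves --b--▸ n1, --b--▸ n2
  n1 = 0 has moves (no moves)
  n2 = a.0 has moves --a--▸ n1
Bisimilarity quotient blocks:
  B0 = {m0, n0}
  B1 = {m2, n2}
  B2 = {m1, n1}
m0 ∈ B0, n0 ∈ B0 → same block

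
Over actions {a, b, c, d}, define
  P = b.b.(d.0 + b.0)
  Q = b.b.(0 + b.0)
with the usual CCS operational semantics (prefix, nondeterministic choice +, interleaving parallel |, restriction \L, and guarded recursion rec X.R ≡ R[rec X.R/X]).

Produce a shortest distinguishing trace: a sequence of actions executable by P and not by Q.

bbd

Reachable graph of P (4 states):
  s0 = b.b.(d.0 + b.0) → -b-> s1
  s1 = b.(d.0 + b.0) → -b-> s2
  s2 = d.0 + b.0 → -b-> s3, -d-> s3
  s3 = 0 → stopped
Reachable graph of Q (4 states):
  t0 = b.b.(0 + b.0) → -b-> t1
  t1 = b.(0 + b.0) → -b-> t2
  t2 = 0 + b.0 → -b-> t3
  t3 = 0 → stopped
Executing bbd from P (initial set {s0}):
  step 1 (b): {s1}
  step 2 (b): {s2}
  step 3 (d): {s3}
  ✓ P
Executing bbd from Q (initial set {t0}):
  step 1 (b): {t1}
  step 2 (b): {t2}
  step 3 (d): ∅ (Q stuck)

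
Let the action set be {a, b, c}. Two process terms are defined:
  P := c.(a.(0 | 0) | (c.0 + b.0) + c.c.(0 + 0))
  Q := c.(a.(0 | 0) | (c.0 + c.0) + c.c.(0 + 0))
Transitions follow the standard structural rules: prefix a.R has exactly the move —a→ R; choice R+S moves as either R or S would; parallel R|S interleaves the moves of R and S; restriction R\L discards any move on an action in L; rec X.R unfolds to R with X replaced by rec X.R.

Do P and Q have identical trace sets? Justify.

trace-distinct — witness ⟨cb⟩

P's transition system — 7 states:
  p0 = c.(a.(0 | 0) | (c.0 + b.0) + c.c.(0 + 0)) :: --c--▸ p1
  p1 = a.(0 | 0) | (c.0 + b.0) + c.c.(0 + 0) :: --a--▸ p2, --b--▸ p3, --c--▸ p3, --c--▸ p4
  p2 = 0 | 0 | (c.0 + b.0) :: --b--▸ p5, --c--▸ p5
  p3 = a.(0 | 0) | 0 :: --a--▸ p5
  p4 = c.(0 + 0) :: --c--▸ p6
  p5 = 0 | 0 | 0 :: stopped
  p6 = 0 + 0 :: stopped
Q's transition system — 7 states:
  q0 = c.(a.(0 | 0) | (c.0 + c.0) + c.c.(0 + 0)) :: --c--▸ q1
  q1 = a.(0 | 0) | (c.0 + c.0) + c.c.(0 + 0) :: --a--▸ q2, --c--▸ q3, --c--▸ q4
  q2 = 0 | 0 | (c.0 + c.0) :: --c--▸ q5
  q3 = a.(0 | 0) | 0 :: --a--▸ q5
  q4 = c.(0 + 0) :: --c--▸ q6
  q5 = 0 | 0 | 0 :: stopped
  q6 = 0 + 0 :: stopped
Executing cb from P (initial set {p0}):
  step 1 (c): {p1}
  step 2 (b): {p3}
  — P admits the full trace.
Executing cb from Q (initial set {q0}):
  step 1 (c): {q1}
  step 2 (b): ∅ (Q stuck)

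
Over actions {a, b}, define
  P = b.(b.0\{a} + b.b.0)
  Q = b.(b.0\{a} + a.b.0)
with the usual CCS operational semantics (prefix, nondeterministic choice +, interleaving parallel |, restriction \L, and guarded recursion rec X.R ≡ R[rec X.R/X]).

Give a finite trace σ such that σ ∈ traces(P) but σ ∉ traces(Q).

Reachable graph of P (5 states):
  m0 = b.(b.0\{a} + b.b.0) | -b-> m1
  m1 = b.0\{a} + b.b.0 | -b-> m2, -b-> m3
  m2 = 0\{a} | (no moves)
  m3 = b.0 | -b-> m4
  m4 = 0 | (no moves)
Reachable graph of Q (5 states):
  n0 = b.(b.0\{a} + a.b.0) | -b-> n1
  n1 = b.0\{a} + a.b.0 | -a-> n2, -b-> n3
  n2 = b.0 | -b-> n4
  n3 = 0\{a} | (no moves)
  n4 = 0 | (no moves)
Run σ = ⟨bbb⟩ on P: start {m0}
  [1] b ⇒ {m1}
  [2] b ⇒ {m2, m3}
  [3] b ⇒ {m4}
  — P admits the full trace.
Run σ = ⟨bbb⟩ on Q: start {n0}
  [1] b ⇒ {n1}
  [2] b ⇒ {n3}
  [3] b ⇒ no successor for Q

bbb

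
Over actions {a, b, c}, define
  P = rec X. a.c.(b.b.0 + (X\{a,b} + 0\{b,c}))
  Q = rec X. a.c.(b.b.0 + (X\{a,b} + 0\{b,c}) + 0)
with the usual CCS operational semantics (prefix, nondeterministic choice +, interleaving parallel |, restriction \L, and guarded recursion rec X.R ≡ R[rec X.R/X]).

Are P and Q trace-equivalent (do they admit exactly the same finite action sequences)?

traces(P) = traces(Q)

Reachable graph of P (5 states):
  u0 = rec X. a.c.(b.b.0 + (X\{a,b} + 0\{b,c})) :: =a=> u1
  u1 = c.(b.b.0 + ((rec X. a.c.(b.b.0 + (X\{a,b} + 0\{b,c})))\{a,b} + 0\{b,c})) :: =c=> u2
  u2 = b.b.0 + ((rec X. a.c.(b.b.0 + (X\{a,b} + 0\{b,c})))\{a,b} + 0\{b,c}) :: =b=> u3
  u3 = b.0 :: =b=> u4
  u4 = 0 :: ·
Reachable graph of Q (5 states):
  v0 = rec X. a.c.(b.b.0 + (X\{a,b} + 0\{b,c}) + 0) :: =a=> v1
  v1 = c.(b.b.0 + ((rec X. a.c.(b.b.0 + (X\{a,b} + 0\{b,c}) + 0))\{a,b} + 0\{b,c}) + 0) :: =c=> v2
  v2 = b.b.0 + ((rec X. a.c.(b.b.0 + (X\{a,b} + 0\{b,c}) + 0))\{a,b} + 0\{b,c}) + 0 :: =b=> v3
  v3 = b.0 :: =b=> v4
  v4 = 0 :: ·
Partition-refinement fixed point:
  B0 = {u0, v0}
  B1 = {u1, v1}
  B2 = {u2, v2}
  B3 = {u3, v3}
  B4 = {u4, v4}
u0 ∈ B0, v0 ∈ B0 → same block
Bisimilar ⇒ trace-equivalent.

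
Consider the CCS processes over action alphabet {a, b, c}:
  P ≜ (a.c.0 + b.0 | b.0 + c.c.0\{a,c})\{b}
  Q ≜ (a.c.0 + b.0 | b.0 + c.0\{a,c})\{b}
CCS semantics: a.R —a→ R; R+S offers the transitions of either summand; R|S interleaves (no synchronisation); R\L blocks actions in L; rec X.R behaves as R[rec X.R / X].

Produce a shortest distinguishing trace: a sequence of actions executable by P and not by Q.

Reachable graph of P (5 states):
  p0 = (a.c.0 + b.0 | b.0 + c.c.0\{a,c})\{b} has moves -a-> p1, -c-> p2
  p1 = (c.0)\{b} has moves -c-> p3
  p2 = (c.0\{a,c})\{b} has moves -c-> p4
  p3 = 0\{b} has moves stopped
  p4 = 0\{a,c}\{b} has moves stopped
Reachable graph of Q (4 states):
  q0 = (a.c.0 + b.0 | b.0 + c.0\{a,c})\{b} has moves -a-> q1, -c-> q2
  q1 = (c.0)\{b} has moves -c-> q3
  q2 = 0\{a,c}\{b} has moves stopped
  q3 = 0\{b} has moves stopped
Trace ⟨cc⟩ through P, begin at {p0}:
  step 1 (c): {p2}
  step 2 (c): {p4}
  P completes σ.
Trace ⟨cc⟩ through Q, begin at {q0}:
  step 1 (c): {q2}
  step 2 (c): ∅ (Q stuck)

cc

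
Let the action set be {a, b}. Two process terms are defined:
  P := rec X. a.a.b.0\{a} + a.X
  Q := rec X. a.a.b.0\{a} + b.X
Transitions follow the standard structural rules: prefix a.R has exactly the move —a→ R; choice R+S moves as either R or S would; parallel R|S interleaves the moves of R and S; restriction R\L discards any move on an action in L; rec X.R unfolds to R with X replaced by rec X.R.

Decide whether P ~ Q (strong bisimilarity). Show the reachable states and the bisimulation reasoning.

Reachable graph of P (4 states):
  p0 = rec X. a.a.b.0\{a} + a.X ⊢ —a→ p0, —a→ p1
  p1 = a.b.0\{a} ⊢ —a→ p2
  p2 = b.0\{a} ⊢ —b→ p3
  p3 = 0\{a} ⊢ ∅
Reachable graph of Q (4 states):
  q0 = rec X. a.a.b.0\{a} + b.X ⊢ —a→ q1, —b→ q0
  q1 = a.b.0\{a} ⊢ —a→ q2
  q2 = b.0\{a} ⊢ —b→ q3
  q3 = 0\{a} ⊢ ∅
Coarsest stable partition (strong bisimilarity classes):
  B0 = {p0}
  B1 = {p1, q1}
  B2 = {p2, q2}
  B3 = {p3, q3}
  B4 = {q0}
p0 ∈ B0, q0 ∈ B4 → different blocks

NO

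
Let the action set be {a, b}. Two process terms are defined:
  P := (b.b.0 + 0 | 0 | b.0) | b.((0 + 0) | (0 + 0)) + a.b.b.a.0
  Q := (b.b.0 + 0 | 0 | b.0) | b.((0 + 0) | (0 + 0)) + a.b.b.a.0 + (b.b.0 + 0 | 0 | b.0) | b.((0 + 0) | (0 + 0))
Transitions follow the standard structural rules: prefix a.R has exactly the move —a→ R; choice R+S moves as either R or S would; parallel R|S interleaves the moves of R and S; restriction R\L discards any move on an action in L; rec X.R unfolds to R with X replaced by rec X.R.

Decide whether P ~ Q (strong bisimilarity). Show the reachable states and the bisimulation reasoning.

LTS(P): 12 reachable states
  u0 = (b.b.0 + 0 | 0 | b.0) | b.((0 + 0) | (0 + 0)) + a.b.b.a.0 ⊢ -a-> u1, -b-> u2, -b-> u3, -b-> u4
  u1 = b.b.a.0 ⊢ -b-> u5
  u2 = (b.b.0 + 0 | 0 | b.0) | ((0 + 0) | (0 + 0)) ⊢ -b-> u6, -b-> u7
  u3 = 0 | 0 | 0 | b.((0 + 0) | (0 + 0)) ⊢ -b-> u6
  u4 = b.0 | b.((0 + 0) | (0 + 0)) ⊢ -b-> u7, -b-> u8
  u5 = b.a.0 ⊢ -b-> u9
  u6 = 0 | 0 | 0 | ((0 + 0) | (0 + 0)) ⊢ ·
  u7 = b.0 | ((0 + 0) | (0 + 0)) ⊢ -b-> u10
  u8 = 0 | b.((0 + 0) | (0 + 0)) ⊢ -b-> u10
  u9 = a.0 ⊢ -a-> u11
  u10 = 0 | ((0 + 0) | (0 + 0)) ⊢ ·
  u11 = 0 ⊢ ·
LTS(Q): 12 reachable states
  v0 = (b.b.0 + 0 | 0 | b.0) | b.((0 + 0) | (0 + 0)) + a.b.b.a.0 + (b.b.0 + 0 | 0 | b.0) | b.((0 + 0) | (0 + 0)) ⊢ -a-> v1, -b-> v2, -b-> v3, -b-> v4
  v1 = b.b.a.0 ⊢ -b-> v5
  v2 = (b.b.0 + 0 | 0 | b.0) | ((0 + 0) | (0 + 0)) ⊢ -b-> v6, -b-> v7
  v3 = 0 | 0 | 0 | b.((0 + 0) | (0 + 0)) ⊢ -b-> v6
  v4 = b.0 | b.((0 + 0) | (0 + 0)) ⊢ -b-> v7, -b-> v8
  v5 = b.a.0 ⊢ -b-> v9
  v6 = 0 | 0 | 0 | ((0 + 0) | (0 + 0)) ⊢ ·
  v7 = b.0 | ((0 + 0) | (0 + 0)) ⊢ -b-> v10
  v8 = 0 | b.((0 + 0) | (0 + 0)) ⊢ -b-> v10
  v9 = a.0 ⊢ -a-> v11
  v10 = 0 | ((0 + 0) | (0 + 0)) ⊢ ·
  v11 = 0 ⊢ ·
Partition-refinement fixed point:
  B0 = {u0, v0}
  B1 = {u4, v4}
  B2 = {u3, u7, u8, v3, v7, v8}
  B3 = {u10, u11, u6, v10, v11, v6}
  B4 = {u2, v2}
  B5 = {u1, v1}
  B6 = {u5, v5}
  B7 = {u9, v9}
u0 ∈ B0, v0 ∈ B0 → same block

bisimilar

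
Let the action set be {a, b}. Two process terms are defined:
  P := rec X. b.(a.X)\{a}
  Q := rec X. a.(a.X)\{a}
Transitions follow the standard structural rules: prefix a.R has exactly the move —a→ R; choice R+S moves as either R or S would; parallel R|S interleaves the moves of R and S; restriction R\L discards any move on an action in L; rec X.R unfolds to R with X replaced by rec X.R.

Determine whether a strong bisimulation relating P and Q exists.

Reachable graph of P (2 states):
  m0 = rec X. b.(a.X)\{a} has moves -b-> m1
  m1 = (a.(rec X. b.(a.X)\{a}))\{a} has moves stopped
Reachable graph of Q (2 states):
  n0 = rec X. a.(a.X)\{a} has moves -a-> n1
  n1 = (a.(rec X. a.(a.X)\{a}))\{a} has moves stopped
Bisimilarity quotient blocks:
  B0 = {m0}
  B1 = {m1, n1}
  B2 = {n0}
m0 ∈ B0, n0 ∈ B2 → different blocks

not bisimilar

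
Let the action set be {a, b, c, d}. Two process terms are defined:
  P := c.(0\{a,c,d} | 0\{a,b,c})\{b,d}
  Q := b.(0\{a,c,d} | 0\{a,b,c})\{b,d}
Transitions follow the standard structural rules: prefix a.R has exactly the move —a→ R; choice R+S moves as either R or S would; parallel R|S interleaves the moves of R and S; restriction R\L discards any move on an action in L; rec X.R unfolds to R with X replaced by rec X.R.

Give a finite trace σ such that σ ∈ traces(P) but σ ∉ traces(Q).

c

LTS(P): 2 reachable states
  s0 = c.(0\{a,c,d} | 0\{a,b,c})\{b,d} | -c-> s1
  s1 = (0\{a,c,d} | 0\{a,b,c})\{b,d} | ∅
LTS(Q): 2 reachable states
  t0 = b.(0\{a,c,d} | 0\{a,b,c})\{b,d} | -b-> t1
  t1 = (0\{a,c,d} | 0\{a,b,c})\{b,d} | ∅
Run σ = ⟨c⟩ on P: start {s0}
  after c @ step 1: {s1}
  — P admits the full trace.
Run σ = ⟨c⟩ on Q: start {t0}
  after c @ step 1: no successor for Q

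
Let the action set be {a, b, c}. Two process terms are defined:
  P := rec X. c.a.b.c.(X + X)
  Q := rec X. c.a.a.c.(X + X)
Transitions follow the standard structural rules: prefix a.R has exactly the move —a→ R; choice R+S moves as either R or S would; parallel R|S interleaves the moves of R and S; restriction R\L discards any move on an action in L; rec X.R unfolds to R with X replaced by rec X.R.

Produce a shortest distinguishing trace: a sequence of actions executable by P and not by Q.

cab

P's transition system — 5 states:
  m0 = rec X. c.a.b.c.(X + X) :: --c--▸ m1
  m1 = a.b.c.((rec X. c.a.b.c.(X + X)) + (rec X. c.a.b.c.(X + X))) :: --a--▸ m2
  m2 = b.c.((rec X. c.a.b.c.(X + X)) + (rec X. c.a.b.c.(X + X))) :: --b--▸ m3
  m3 = c.((rec X. c.a.b.c.(X + X)) + (rec X. c.a.b.c.(X + X))) :: --c--▸ m4
  m4 = (rec X. c.a.b.c.(X + X)) + (rec X. c.a.b.c.(X + X)) :: --c--▸ m1
Q's transition system — 5 states:
  n0 = rec X. c.a.a.c.(X + X) :: --c--▸ n1
  n1 = a.a.c.((rec X. c.a.a.c.(X + X)) + (rec X. c.a.a.c.(X + X))) :: --a--▸ n2
  n2 = a.c.((rec X. c.a.a.c.(X + X)) + (rec X. c.a.a.c.(X + X))) :: --a--▸ n3
  n3 = c.((rec X. c.a.a.c.(X + X)) + (rec X. c.a.a.c.(X + X))) :: --c--▸ n4
  n4 = (rec X. c.a.a.c.(X + X)) + (rec X. c.a.a.c.(X + X)) :: --c--▸ n1
Run σ = ⟨cab⟩ on P: start {m0}
  [1] c ⇒ {m1}
  [2] a ⇒ {m2}
  [3] b ⇒ {m3}
  — P admits the full trace.
Run σ = ⟨cab⟩ on Q: start {n0}
  [1] c ⇒ {n1}
  [2] a ⇒ {n2}
  [3] b ⇒ ∅  — Q cannot continue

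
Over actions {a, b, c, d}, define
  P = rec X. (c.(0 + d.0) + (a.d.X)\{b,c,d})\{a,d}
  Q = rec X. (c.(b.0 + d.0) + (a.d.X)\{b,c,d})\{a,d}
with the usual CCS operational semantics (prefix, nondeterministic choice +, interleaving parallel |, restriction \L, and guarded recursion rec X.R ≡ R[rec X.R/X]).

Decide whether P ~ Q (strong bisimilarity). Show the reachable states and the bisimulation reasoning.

not bisimilar

LTS(P): 2 reachable states
  m0 = rec X. (c.(0 + d.0) + (a.d.X)\{b,c,d})\{a,d} | =c=> m1
  m1 = (0 + d.0)\{a,d} | ·
LTS(Q): 3 reachable states
  n0 = rec X. (c.(b.0 + d.0) + (a.d.X)\{b,c,d})\{a,d} | =c=> n1
  n1 = (b.0 + d.0)\{a,d} | =b=> n2
  n2 = 0\{a,d} | ·
Bisimilarity quotient blocks:
  B0 = {m0}
  B1 = {m1, n2}
  B2 = {n0}
  B3 = {n1}
m0 ∈ B0, n0 ∈ B2 → different blocks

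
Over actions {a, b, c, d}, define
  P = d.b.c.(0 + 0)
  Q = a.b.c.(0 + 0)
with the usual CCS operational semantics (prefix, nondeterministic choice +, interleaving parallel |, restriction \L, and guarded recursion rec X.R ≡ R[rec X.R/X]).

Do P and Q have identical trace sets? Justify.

P's transition system — 4 states:
  s0 = d.b.c.(0 + 0) | -d-> s1
  s1 = b.c.(0 + 0) | -b-> s2
  s2 = c.(0 + 0) | -c-> s3
  s3 = 0 + 0 | (no moves)
Q's transition system — 4 states:
  t0 = a.b.c.(0 + 0) | -a-> t1
  t1 = b.c.(0 + 0) | -b-> t2
  t2 = c.(0 + 0) | -c-> t3
  t3 = 0 + 0 | (no moves)
Executing d from P (initial set {s0}):
  step 1 (d): {s1}
  ✓ P
Executing d from Q (initial set {t0}):
  step 1 (d): ∅ (Q stuck)

traces(P) ≠ traces(Q) — witness ⟨d⟩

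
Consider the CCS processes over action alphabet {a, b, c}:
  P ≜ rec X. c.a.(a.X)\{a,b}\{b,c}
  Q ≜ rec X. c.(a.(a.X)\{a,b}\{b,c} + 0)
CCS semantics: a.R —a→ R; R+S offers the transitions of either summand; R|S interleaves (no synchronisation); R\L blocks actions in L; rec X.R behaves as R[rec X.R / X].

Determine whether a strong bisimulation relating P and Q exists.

LTS(P): 3 reachable states
  s0 = rec X. c.a.(a.X)\{a,b}\{b,c} :: =c=> s1
  s1 = a.(a.(rec X. c.a.(a.X)\{a,b}\{b,c}))\{a,b}\{b,c} :: =a=> s2
  s2 = (a.(rec X. c.a.(a.X)\{a,b}\{b,c}))\{a,b}\{b,c} :: (no moves)
LTS(Q): 3 reachable states
  t0 = rec X. c.(a.(a.X)\{a,b}\{b,c} + 0) :: =c=> t1
  t1 = a.(a.(rec X. c.(a.(a.X)\{a,b}\{b,c} + 0)))\{a,b}\{b,c} + 0 :: =a=> t2
  t2 = (a.(rec X. c.(a.(a.X)\{a,b}\{b,c} + 0)))\{a,b}\{b,c} :: (no moves)
Partition-refinement fixed point:
  B0 = {s0, t0}
  B1 = {s1, t1}
  B2 = {s2, t2}
s0 ∈ B0, t0 ∈ B0 → same block

bisimilar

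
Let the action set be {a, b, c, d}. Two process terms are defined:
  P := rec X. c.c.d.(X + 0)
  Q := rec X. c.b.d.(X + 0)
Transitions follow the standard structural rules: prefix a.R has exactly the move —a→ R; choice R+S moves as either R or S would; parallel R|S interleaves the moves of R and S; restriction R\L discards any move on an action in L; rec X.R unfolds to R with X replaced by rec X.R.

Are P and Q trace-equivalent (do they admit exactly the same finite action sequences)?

Reachable graph of P (4 states):
  u0 = rec X. c.c.d.(X + 0) has moves ··c··> u1
  u1 = c.d.((rec X. c.c.d.(X + 0)) + 0) has moves ··c··> u2
  u2 = d.((rec X. c.c.d.(X + 0)) + 0) has moves ··d··> u3
  u3 = (rec X. c.c.d.(X + 0)) + 0 has moves ··c··> u1
Reachable graph of Q (4 states):
  v0 = rec X. c.b.d.(X + 0) has moves ··c··> v1
  v1 = b.d.((rec X. c.b.d.(X + 0)) + 0) has moves ··b··> v2
  v2 = d.((rec X. c.b.d.(X + 0)) + 0) has moves ··d··> v3
  v3 = (rec X. c.b.d.(X + 0)) + 0 has moves ··c··> v1
Trace ⟨cc⟩ through P, begin at {u0}:
  [1] c ⇒ {u1}
  [2] c ⇒ {u2}
  — P admits the full trace.
Trace ⟨cc⟩ through Q, begin at {v0}:
  [1] c ⇒ {v1}
  [2] c ⇒ ∅  — Q cannot continue

trace-distinct — witness ⟨cc⟩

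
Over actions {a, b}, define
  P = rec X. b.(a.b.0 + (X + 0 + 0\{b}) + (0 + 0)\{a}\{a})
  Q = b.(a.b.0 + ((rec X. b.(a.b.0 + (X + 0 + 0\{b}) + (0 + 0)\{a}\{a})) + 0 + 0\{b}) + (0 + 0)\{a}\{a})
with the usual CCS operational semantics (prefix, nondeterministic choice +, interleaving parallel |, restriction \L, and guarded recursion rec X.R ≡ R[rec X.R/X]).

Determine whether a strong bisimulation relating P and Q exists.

P's transition system — 4 states:
  m0 = rec X. b.(a.b.0 + (X + 0 + 0\{b}) + (0 + 0)\{a}\{a}) has moves --b--▸ m1
  m1 = a.b.0 + ((rec X. b.(a.b.0 + (X + 0 + 0\{b}) + (0 + 0)\{a}\{a})) + 0 + 0\{b}) + (0 + 0)\{a}\{a} has moves --a--▸ m2, --b--▸ m1
  m2 = b.0 has moves --b--▸ m3
  m3 = 0 has moves ∅
Q's transition system — 4 states:
  n0 = b.(a.b.0 + ((rec X. b.(a.b.0 + (X + 0 + 0\{b}) + (0 + 0)\{a}\{a})) + 0 + 0\{b}) + (0 + 0)\{a}\{a}) has moves --b--▸ n1
  n1 = a.b.0 + ((rec X. b.(a.b.0 + (X + 0 + 0\{b}) + (0 + 0)\{a}\{a})) + 0 + 0\{b}) + (0 + 0)\{a}\{a} has moves --a--▸ n2, --b--▸ n1
  n2 = b.0 has moves --b--▸ n3
  n3 = 0 has moves ∅
Partition-refinement fixed point:
  B0 = {m0, n0}
  B1 = {m1, n1}
  B2 = {m2, n2}
  B3 = {m3, n3}
m0 ∈ B0, n0 ∈ B0 → same block

P ~ Q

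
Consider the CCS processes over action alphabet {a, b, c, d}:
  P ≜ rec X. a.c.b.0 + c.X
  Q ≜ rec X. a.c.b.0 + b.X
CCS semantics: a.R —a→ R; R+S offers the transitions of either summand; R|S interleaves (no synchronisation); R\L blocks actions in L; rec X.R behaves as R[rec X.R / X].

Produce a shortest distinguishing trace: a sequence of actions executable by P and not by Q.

Reachable graph of P (4 states):
  u0 = rec X. a.c.b.0 + c.X has moves —a→ u1, —c→ u0
  u1 = c.b.0 has moves —c→ u2
  u2 = b.0 has moves —b→ u3
  u3 = 0 has moves ∅
Reachable graph of Q (4 states):
  v0 = rec X. a.c.b.0 + b.X has moves —a→ v1, —b→ v0
  v1 = c.b.0 has moves —c→ v2
  v2 = b.0 has moves —b→ v3
  v3 = 0 has moves ∅
Run σ = ⟨c⟩ on P: start {u0}
  after c @ step 1: {u0}
  ✓ P
Run σ = ⟨c⟩ on Q: start {v0}
  after c @ step 1: ∅ (Q stuck)

c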